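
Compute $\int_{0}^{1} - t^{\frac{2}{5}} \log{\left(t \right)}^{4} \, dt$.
$- \frac{75000}{16807}$

Consider the simpler parametrised integral
$$J(a) = \int_{0}^{1} - t^{a} \, dt = - \frac{1}{a + 1}.$$

Differentiating under the integral sign brings down a factor of $\ln t$:
$$\frac{dJ}{da} = \int_{0}^{1} - t^{a} \log{\left(t \right)} \, dt = \frac{1}{\left(a + 1\right)^{2}}.$$

Repeating $4$ times in total — each differentiation brings down another $\ln t$ — gives
$$\frac{d^{4}J}{da^{4}} = \int_{0}^{1} - t^{a} \log{\left(t \right)}^{4} \, dt = - \frac{24}{\left(a + 1\right)^{5}},$$
and the integrand here is exactly the target integrand, so $I = - \frac{24}{\left(a + 1\right)^{5}}$.

Setting $a = \frac{2}{5}$:
$$I = - \frac{75000}{16807}.$$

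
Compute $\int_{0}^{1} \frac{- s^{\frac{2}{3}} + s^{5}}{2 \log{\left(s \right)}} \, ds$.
$\log{\left(\frac{3 \sqrt{10}}{5} \right)}$

Introduce a parameter $a$ in the exponent: let $I(a) = \int_{0}^{1} \frac{s^{5} - s^{a}}{2 \log{\left(s \right)}} \, ds$.

Since $\dfrac{\partial}{\partial a}\,s^{a} = s^{a} \ln s$, the $\ln s$ in the denominator cancels and
$$\frac{dI}{da} = \int_{0}^{1} - \frac{1}{2} s^{a} \, ds = - \frac{1}{2} \left[\frac{s^{a+1}}{a+1}\right]_0^1 = - \frac{1}{2 a + 2}.$$

Integrating with respect to $a$ gives $I(a) = - \frac{\log{\left(a + 1 \right)}}{2} + \frac{\log{\left(6 \right)}}{2} + C$.

At $a = 5$ the integrand is identically $0$, so $I(5) = 0$. The closed form gives $0$, hence $C = 0$.

Setting $a = \frac{2}{3}$:
$$I = \log{\left(\frac{3 \sqrt{10}}{5} \right)}.$$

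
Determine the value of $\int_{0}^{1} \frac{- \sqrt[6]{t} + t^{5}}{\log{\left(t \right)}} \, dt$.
$\log{\left(\frac{36}{7} \right)}$

Consider the one-parameter family: let $I(a) = \int_{0}^{1} \frac{- \sqrt[6]{t} + t^{a}}{\log{\left(t \right)}} \, dt$.

Since $\dfrac{\partial}{\partial a}\,t^{a} = t^{a} \ln t$, the $\ln t$ in the denominator cancels and
$$\frac{dI}{da} = \int_{0}^{1} t^{a} \, dt = \left[\frac{t^{a+1}}{a+1}\right]_0^1 = \frac{1}{a + 1}.$$

Integrating with respect to $a$ gives $I(a) = \log{\left(\frac{6 a}{7} + \frac{6}{7} \right)} + C$.

At $a = \frac{1}{6}$ the integrand is identically $0$, so $I(\frac{1}{6}) = 0$. The closed form gives $0$, hence $C = 0$.

Setting $a = 5$:
$$I = \log{\left(\frac{36}{7} \right)}.$$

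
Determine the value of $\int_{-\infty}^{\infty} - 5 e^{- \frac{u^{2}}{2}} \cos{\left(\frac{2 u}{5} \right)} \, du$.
$- \frac{5 \sqrt{2} \sqrt{\pi}}{e^{\frac{2}{25}}}$

Treat the cosine frequency as a parameter and define $I(b) = \int_{-\infty}^{\infty} - 5 e^{- \frac{u^{2}}{2}} \cos{\left(b u \right)} \, du$.

Differentiating under the integral sign,
$$I'(b) = \int_{-\infty}^{\infty} 5 u e^{- \frac{u^{2}}{2}} \sin{\left(b u \right)} \, du.$$

Integrate $\int_{-\infty}^{\infty} u \sin(b u)\, e^{- \frac{u^{2}}{2}}\, du$ by parts with $w = \sin(b u)$ and $dv = u\, e^{- \frac{u^{2}}{2}}\, du$, giving $v = - e^{- \frac{u^{2}}{2}}$. The boundary term vanishes and
$$\int_{-\infty}^{\infty} u \sin(b u)\, e^{- \frac{u^{2}}{2}}\, du = b \int_{-\infty}^{\infty} \cos(b u)\, e^{- \frac{u^{2}}{2}}\, du,$$
so $I'(b) = - b\, I(b)$.

This is a separable first-order ODE; solving with the initial condition $I(0) = \int_{-\infty}^{\infty} - 5 e^{- \frac{u^{2}}{2}}\,du = - 5 \sqrt{2} \sqrt{\pi}$ gives
$$I(b) = - 5 \sqrt{2} \sqrt{\pi} e^{- \frac{b^{2}}{2}}.$$

Setting $b = \frac{2}{5}$:
$$I = - \frac{5 \sqrt{2} \sqrt{\pi}}{e^{\frac{2}{25}}}.$$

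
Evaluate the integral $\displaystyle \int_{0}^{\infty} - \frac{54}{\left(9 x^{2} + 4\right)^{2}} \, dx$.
$- \frac{9 \pi}{16}$

Recall the elementary integral
$$J(a) = \int_{0}^{\infty} - \frac{2}{3 \left(a^{2} + x^{2}\right)} \, dx = - \frac{\pi}{3 a}.$$

Differentiating under the integral sign with respect to $a$,
$$\frac{dJ}{da} = \int_{0}^{\infty} \frac{4 a}{3 \left(a^{2} + x^{2}\right)^{2}} \, dx = \frac{\pi}{3 a^{2}},$$
so $\int_{0}^{\infty} - \frac{2}{3 \left(a^{2} + x^{2}\right)^{2}} \, dx = - \frac{\pi}{6 a^{3}}$.

Setting $a = \frac{2}{3}$:
$$I = - \frac{9 \pi}{16}.$$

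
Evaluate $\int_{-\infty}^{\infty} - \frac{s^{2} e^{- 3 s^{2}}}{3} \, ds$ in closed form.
$- \frac{\sqrt{3} \sqrt{\pi}}{54}$

Begin with the known integral
$$J(a) = \int_{-\infty}^{\infty} - \frac{e^{- a s^{2}}}{3} \, ds = - \frac{\sqrt{\pi}}{3 \sqrt{a}}.$$

Differentiating under the integral sign brings down a factor of $(-s^2)$:
$$\frac{dJ}{da} = \int_{-\infty}^{\infty} \frac{s^{2} e^{- a s^{2}}}{3} \, ds = \frac{\sqrt{\pi}}{6 a^{\frac{3}{2}}}.$$

The integral on the left is $-I$, so $I = - \frac{\sqrt{\pi}}{6 a^{\frac{3}{2}}}$.

Setting $a = 3$:
$$I = - \frac{\sqrt{3} \sqrt{\pi}}{54}.$$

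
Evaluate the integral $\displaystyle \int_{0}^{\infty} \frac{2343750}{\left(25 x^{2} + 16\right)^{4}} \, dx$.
$\frac{1171875 \pi}{262144}$

Start from the standard arctangent integral
$$J(a) = \int_{0}^{\infty} \frac{6}{a^{2} + x^{2}} \, dx = \frac{3 \pi}{a}.$$

Differentiating under the integral sign with respect to $a$,
$$\frac{dJ}{da} = \int_{0}^{\infty} - \frac{12 a}{\left(a^{2} + x^{2}\right)^{2}} \, dx = - \frac{3 \pi}{a^{2}},$$
so $\int_{0}^{\infty} \frac{6}{\left(a^{2} + x^{2}\right)^{2}} \, dx = \frac{3 \pi}{2 a^{3}}$.

Repeating — each differentiation of $1/(x^2+a^2)^j$ produces $-2ja/(x^2+a^2)^{j+1}$ — and dividing through by $-2ja$ at each step yields, after $3$ differentiations in total,
$$\int_{0}^{\infty} \frac{6}{\left(a^{2} + x^{2}\right)^{4}} \, dx = \frac{15 \pi}{16 a^{7}}.$$

Setting $a = \frac{4}{5}$:
$$I = \frac{1171875 \pi}{262144}.$$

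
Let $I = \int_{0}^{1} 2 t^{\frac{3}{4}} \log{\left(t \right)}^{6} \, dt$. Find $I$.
$\frac{23592960}{823543}$

Start from the elementary integral
$$J(a) = \int_{0}^{1} 2 t^{a} \, dt = \frac{2}{a + 1}.$$

Differentiating under the integral sign brings down a factor of $\ln t$:
$$\frac{dJ}{da} = \int_{0}^{1} 2 t^{a} \log{\left(t \right)} \, dt = - \frac{2}{\left(a + 1\right)^{2}}.$$

Repeating $6$ times in total — each differentiation brings down another $\ln t$ — gives
$$\frac{d^{6}J}{da^{6}} = \int_{0}^{1} 2 t^{a} \log{\left(t \right)}^{6} \, dt = \frac{1440}{\left(a + 1\right)^{7}},$$
and the integrand here is exactly the target integrand, so $I = \frac{1440}{\left(a + 1\right)^{7}}$.

Setting $a = \frac{3}{4}$:
$$I = \frac{23592960}{823543}.$$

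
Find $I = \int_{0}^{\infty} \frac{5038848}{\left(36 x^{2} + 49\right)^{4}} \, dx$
$\frac{131220 \pi}{823543}$

Begin with the known result
$$J(a) = \int_{0}^{\infty} \frac{3}{a^{2} + x^{2}} \, dx = \frac{3 \pi}{2 a}.$$

Differentiating under the integral sign with respect to $a$,
$$\frac{dJ}{da} = \int_{0}^{\infty} - \frac{6 a}{\left(a^{2} + x^{2}\right)^{2}} \, dx = - \frac{3 \pi}{2 a^{2}},$$
so $\int_{0}^{\infty} \frac{3}{\left(a^{2} + x^{2}\right)^{2}} \, dx = \frac{3 \pi}{4 a^{3}}$.

Repeating — each differentiation of $1/(x^2+a^2)^j$ produces $-2ja/(x^2+a^2)^{j+1}$ — and dividing through by $-2ja$ at each step yields, after $3$ differentiations in total,
$$\int_{0}^{\infty} \frac{3}{\left(a^{2} + x^{2}\right)^{4}} \, dx = \frac{15 \pi}{32 a^{7}}.$$

Setting $a = \frac{7}{6}$:
$$I = \frac{131220 \pi}{823543}.$$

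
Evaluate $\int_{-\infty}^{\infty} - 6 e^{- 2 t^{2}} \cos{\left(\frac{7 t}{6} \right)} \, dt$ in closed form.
$- \frac{3 \sqrt{2} \sqrt{\pi}}{e^{\frac{49}{288}}}$

Let $b$ denote the cosine frequency and define $I(b) = \int_{-\infty}^{\infty} - 6 e^{- 2 t^{2}} \cos{\left(b t \right)} \, dt$.

Differentiating under the integral sign,
$$I'(b) = \int_{-\infty}^{\infty} 6 t e^{- 2 t^{2}} \sin{\left(b t \right)} \, dt.$$

Integrate $\int_{-\infty}^{\infty} t \sin(b t)\, e^{- 2 t^{2}}\, dt$ by parts with $u = \sin(b t)$ and $dv = t\, e^{- 2 t^{2}}\, dt$, giving $v = - \frac{e^{- 2 t^{2}}}{4}$. The boundary term vanishes and
$$\int_{-\infty}^{\infty} t \sin(b t)\, e^{- 2 t^{2}}\, dt = \frac{b}{4} \int_{-\infty}^{\infty} \cos(b t)\, e^{- 2 t^{2}}\, dt,$$
so $I'(b) = - \frac{b}{4}\, I(b)$.

This is a separable first-order ODE; solving with the initial condition $I(0) = \int_{-\infty}^{\infty} - 6 e^{- 2 t^{2}}\,dt = - 3 \sqrt{2} \sqrt{\pi}$ gives
$$I(b) = - 3 \sqrt{2} \sqrt{\pi} e^{- \frac{b^{2}}{8}}.$$

Setting $b = \frac{7}{6}$:
$$I = - \frac{3 \sqrt{2} \sqrt{\pi}}{e^{\frac{49}{288}}}.$$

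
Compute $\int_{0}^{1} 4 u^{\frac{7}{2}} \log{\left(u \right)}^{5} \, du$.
$- \frac{10240}{177147}$

Start from the elementary integral
$$J(a) = \int_{0}^{1} 4 u^{a} \, du = \frac{4}{a + 1}.$$

Differentiating under the integral sign brings down a factor of $\ln u$:
$$\frac{dJ}{da} = \int_{0}^{1} 4 u^{a} \log{\left(u \right)} \, du = - \frac{4}{\left(a + 1\right)^{2}}.$$

Repeating $5$ times in total — each differentiation brings down another $\ln u$ — gives
$$\frac{d^{5}J}{da^{5}} = \int_{0}^{1} 4 u^{a} \log{\left(u \right)}^{5} \, du = - \frac{480}{\left(a + 1\right)^{6}},$$
and the integrand here is exactly the target integrand, so $I = - \frac{480}{\left(a + 1\right)^{6}}$.

Setting $a = \frac{7}{2}$:
$$I = - \frac{10240}{177147}.$$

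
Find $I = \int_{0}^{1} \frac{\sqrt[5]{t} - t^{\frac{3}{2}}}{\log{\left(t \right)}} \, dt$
$\log{\left(\frac{12}{25} \right)}$

Replace the exponent $\frac{1}{5}$ by a parameter $a$: let $I(a) = \int_{0}^{1} \frac{- t^{\frac{3}{2}} + t^{a}}{\log{\left(t \right)}} \, dt$.

Since $\dfrac{\partial}{\partial a}\,t^{a} = t^{a} \ln t$, the $\ln t$ in the denominator cancels and
$$\frac{dI}{da} = \int_{0}^{1} t^{a} \, dt = \left[\frac{t^{a+1}}{a+1}\right]_0^1 = \frac{1}{a + 1}.$$

Integrating with respect to $a$ gives $I(a) = \log{\left(\frac{2 a}{5} + \frac{2}{5} \right)} + C$.

At $a = \frac{3}{2}$ the integrand is identically $0$, so $I(\frac{3}{2}) = 0$. The closed form gives $0$, hence $C = 0$.

Setting $a = \frac{1}{5}$:
$$I = \log{\left(\frac{12}{25} \right)}.$$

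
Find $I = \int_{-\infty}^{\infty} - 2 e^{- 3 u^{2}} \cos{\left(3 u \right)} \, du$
$- \frac{2 \sqrt{3} \sqrt{\pi}}{3 e^{\frac{3}{4}}}$

Let $b$ denote the cosine frequency and define $I(b) = \int_{-\infty}^{\infty} - 2 e^{- 3 u^{2}} \cos{\left(b u \right)} \, du$.

Differentiating under the integral sign,
$$I'(b) = \int_{-\infty}^{\infty} 2 u e^{- 3 u^{2}} \sin{\left(b u \right)} \, du.$$

Integrate $\int_{-\infty}^{\infty} u \sin(b u)\, e^{- 3 u^{2}}\, du$ by parts with $w = \sin(b u)$ and $dv = u\, e^{- 3 u^{2}}\, du$, giving $v = - \frac{e^{- 3 u^{2}}}{6}$. The boundary term vanishes and
$$\int_{-\infty}^{\infty} u \sin(b u)\, e^{- 3 u^{2}}\, du = \frac{b}{6} \int_{-\infty}^{\infty} \cos(b u)\, e^{- 3 u^{2}}\, du,$$
so $I'(b) = - \frac{b}{6}\, I(b)$.

This is a separable first-order ODE; solving with the initial condition $I(0) = \int_{-\infty}^{\infty} - 2 e^{- 3 u^{2}}\,du = - \frac{2 \sqrt{3} \sqrt{\pi}}{3}$ gives
$$I(b) = - \frac{2 \sqrt{3} \sqrt{\pi} e^{- \frac{b^{2}}{12}}}{3}.$$

Setting $b = 3$:
$$I = - \frac{2 \sqrt{3} \sqrt{\pi}}{3 e^{\frac{3}{4}}}.$$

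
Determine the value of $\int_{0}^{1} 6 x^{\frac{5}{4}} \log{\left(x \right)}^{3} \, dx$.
$- \frac{1024}{729}$

Begin with the known integral
$$J(a) = \int_{0}^{1} 6 x^{a} \, dx = \frac{6}{a + 1}.$$

Differentiating under the integral sign brings down a factor of $\ln x$:
$$\frac{dJ}{da} = \int_{0}^{1} 6 x^{a} \log{\left(x \right)} \, dx = - \frac{6}{\left(a + 1\right)^{2}}.$$

Repeating $3$ times in total — each differentiation brings down another $\ln x$ — gives
$$\frac{d^{3}J}{da^{3}} = \int_{0}^{1} 6 x^{a} \log{\left(x \right)}^{3} \, dx = - \frac{36}{\left(a + 1\right)^{4}},$$
and the integrand here is exactly the target integrand, so $I = - \frac{36}{\left(a + 1\right)^{4}}$.

Setting $a = \frac{5}{4}$:
$$I = - \frac{1024}{729}.$$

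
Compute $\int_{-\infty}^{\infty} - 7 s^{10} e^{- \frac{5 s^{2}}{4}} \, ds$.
$- \frac{84672 \sqrt{5} \sqrt{\pi}}{3125}$

Begin with the known integral
$$J(a) = \int_{-\infty}^{\infty} - 7 e^{- a s^{2}} \, ds = - \frac{7 \sqrt{\pi}}{\sqrt{a}}.$$

Differentiating under the integral sign brings down a factor of $(-s^2)$:
$$\frac{dJ}{da} = \int_{-\infty}^{\infty} 7 s^{2} e^{- a s^{2}} \, ds = \frac{7 \sqrt{\pi}}{2 a^{\frac{3}{2}}}.$$

Repeating $5$ times in total — each differentiation brings down another $(-s^2)$ — gives
$$\frac{d^{5}J}{da^{5}} = \int_{-\infty}^{\infty} 7 s^{10} e^{- a s^{2}} \, ds = \frac{6615 \sqrt{\pi}}{32 a^{\frac{11}{2}}},$$
and the integrand here is $(-1)^{5}$ times the target integrand, so $I = (-1)^{5}\,\frac{d^{5}J}{da^{5}} = - \frac{6615 \sqrt{\pi}}{32 a^{\frac{11}{2}}}$.

Setting $a = \frac{5}{4}$:
$$I = - \frac{84672 \sqrt{5} \sqrt{\pi}}{3125}.$$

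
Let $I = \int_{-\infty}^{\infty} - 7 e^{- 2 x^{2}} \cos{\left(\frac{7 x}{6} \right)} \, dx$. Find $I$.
$- \frac{7 \sqrt{2} \sqrt{\pi}}{2 e^{\frac{49}{288}}}$

Let $b$ denote the cosine frequency and define $I(b) = \int_{-\infty}^{\infty} - 7 e^{- 2 x^{2}} \cos{\left(b x \right)} \, dx$.

Differentiating under the integral sign,
$$I'(b) = \int_{-\infty}^{\infty} 7 x e^{- 2 x^{2}} \sin{\left(b x \right)} \, dx.$$

Integrate $\int_{-\infty}^{\infty} x \sin(b x)\, e^{- 2 x^{2}}\, dx$ by parts with $u = \sin(b x)$ and $dv = x\, e^{- 2 x^{2}}\, dx$, giving $v = - \frac{e^{- 2 x^{2}}}{4}$. The boundary term vanishes and
$$\int_{-\infty}^{\infty} x \sin(b x)\, e^{- 2 x^{2}}\, dx = \frac{b}{4} \int_{-\infty}^{\infty} \cos(b x)\, e^{- 2 x^{2}}\, dx,$$
so $I'(b) = - \frac{b}{4}\, I(b)$.

This is a separable first-order ODE; solving with the initial condition $I(0) = \int_{-\infty}^{\infty} - 7 e^{- 2 x^{2}}\,dx = - \frac{7 \sqrt{2} \sqrt{\pi}}{2}$ gives
$$I(b) = - \frac{7 \sqrt{2} \sqrt{\pi} e^{- \frac{b^{2}}{8}}}{2}.$$

Setting $b = \frac{7}{6}$:
$$I = - \frac{7 \sqrt{2} \sqrt{\pi}}{2 e^{\frac{49}{288}}}.$$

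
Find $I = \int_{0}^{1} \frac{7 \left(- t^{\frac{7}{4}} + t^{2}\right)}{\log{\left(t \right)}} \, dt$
$\log{\left(\frac{35831808}{19487171} \right)}$

Introduce a parameter $a$ in the exponent: let $I(a) = \int_{0}^{1} \frac{7 \left(- t^{\frac{7}{4}} + t^{a}\right)}{\log{\left(t \right)}} \, dt$.

Since $\dfrac{\partial}{\partial a}\,t^{a} = t^{a} \ln t$, the $\ln t$ in the denominator cancels and
$$\frac{dI}{da} = \int_{0}^{1} 7 t^{a} \, dt = 7 \left[\frac{t^{a+1}}{a+1}\right]_0^1 = \frac{7}{a + 1}.$$

Integrating with respect to $a$ gives $I(a) = \log{\left(\frac{16384 \left(a + 1\right)^{7}}{19487171} \right)} + C$.

At $a = \frac{7}{4}$ the integrand is identically $0$, so $I(\frac{7}{4}) = 0$. The closed form gives $0$, hence $C = 0$.

Setting $a = 2$:
$$I = \log{\left(\frac{35831808}{19487171} \right)}.$$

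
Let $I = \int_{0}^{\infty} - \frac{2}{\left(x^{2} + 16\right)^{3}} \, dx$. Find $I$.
$- \frac{3 \pi}{8192}$

Start from the standard arctangent integral
$$J(a) = \int_{0}^{\infty} - \frac{2}{a^{2} + x^{2}} \, dx = - \frac{\pi}{a}.$$

Differentiating under the integral sign with respect to $a$,
$$\frac{dJ}{da} = \int_{0}^{\infty} \frac{4 a}{\left(a^{2} + x^{2}\right)^{2}} \, dx = \frac{\pi}{a^{2}},$$
so $\int_{0}^{\infty} - \frac{2}{\left(a^{2} + x^{2}\right)^{2}} \, dx = - \frac{\pi}{2 a^{3}}$.

Repeating — each differentiation of $1/(x^2+a^2)^j$ produces $-2ja/(x^2+a^2)^{j+1}$ — and dividing through by $-2ja$ at each step yields, after $2$ differentiations in total,
$$\int_{0}^{\infty} - \frac{2}{\left(a^{2} + x^{2}\right)^{3}} \, dx = - \frac{3 \pi}{8 a^{5}}.$$

Setting $a = 4$:
$$I = - \frac{3 \pi}{8192}.$$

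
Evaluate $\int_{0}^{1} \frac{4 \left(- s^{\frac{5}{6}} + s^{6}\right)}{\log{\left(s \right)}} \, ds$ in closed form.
$\log{\left(\frac{3111696}{14641} \right)}$

Consider the one-parameter family: let $I(a) = \int_{0}^{1} \frac{4 \left(s^{6} - s^{a}\right)}{\log{\left(s \right)}} \, ds$.

Since $\dfrac{\partial}{\partial a}\,s^{a} = s^{a} \ln s$, the $\ln s$ in the denominator cancels and
$$\frac{dI}{da} = \int_{0}^{1} -4 s^{a} \, ds = -4 \left[\frac{s^{a+1}}{a+1}\right]_0^1 = - \frac{4}{a + 1}.$$

Integrating with respect to $a$ gives $I(a) = \log{\left(\frac{2401}{\left(a + 1\right)^{4}} \right)} + C$.

At $a = 6$ the integrand is identically $0$, so $I(6) = 0$. The closed form gives $0$, hence $C = 0$.

Setting $a = \frac{5}{6}$:
$$I = \log{\left(\frac{3111696}{14641} \right)}.$$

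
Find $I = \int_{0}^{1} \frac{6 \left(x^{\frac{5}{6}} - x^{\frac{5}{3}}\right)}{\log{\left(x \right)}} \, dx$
$\log{\left(\frac{1771561}{16777216} \right)}$

Introduce a parameter $a$ in the exponent: let $I(a) = \int_{0}^{1} \frac{6 \left(- x^{\frac{5}{3}} + x^{a}\right)}{\log{\left(x \right)}} \, dx$.

Since $\dfrac{\partial}{\partial a}\,x^{a} = x^{a} \ln x$, the $\ln x$ in the denominator cancels and
$$\frac{dI}{da} = \int_{0}^{1} 6 x^{a} \, dx = 6 \left[\frac{x^{a+1}}{a+1}\right]_0^1 = \frac{6}{a + 1}.$$

Integrating with respect to $a$ gives $I(a) = \log{\left(\frac{729 \left(a + 1\right)^{6}}{262144} \right)} + C$.

At $a = \frac{5}{3}$ the integrand is identically $0$, so $I(\frac{5}{3}) = 0$. The closed form gives $0$, hence $C = 0$.

Setting $a = \frac{5}{6}$:
$$I = \log{\left(\frac{1771561}{16777216} \right)}.$$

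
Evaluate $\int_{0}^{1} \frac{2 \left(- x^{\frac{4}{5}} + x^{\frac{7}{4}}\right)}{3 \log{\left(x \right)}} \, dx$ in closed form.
$- \frac{\log{\left(330 \right)}}{3} - \log{\left(6 \right)} + \log{\left(55 \right)}$

Introduce a parameter $a$ in the exponent: let $I(a) = \int_{0}^{1} \frac{2 \left(x^{\frac{7}{4}} - x^{a}\right)}{3 \log{\left(x \right)}} \, dx$.

Since $\dfrac{\partial}{\partial a}\,x^{a} = x^{a} \ln x$, the $\ln x$ in the denominator cancels and
$$\frac{dI}{da} = \int_{0}^{1} - \frac{2}{3} x^{a} \, dx = - \frac{2}{3} \left[\frac{x^{a+1}}{a+1}\right]_0^1 = - \frac{2}{3 a + 3}.$$

Integrating with respect to $a$ gives $I(a) = - \log{\left(\frac{2 \sqrt[3]{22} \left(a + 1\right)^{\frac{2}{3}}}{11} \right)} + C$.

At $a = \frac{7}{4}$ the integrand is identically $0$, so $I(\frac{7}{4}) = 0$. The closed form gives $0$, hence $C = 0$.

Setting $a = \frac{4}{5}$:
$$I = - \frac{\log{\left(330 \right)}}{3} - \log{\left(6 \right)} + \log{\left(55 \right)}.$$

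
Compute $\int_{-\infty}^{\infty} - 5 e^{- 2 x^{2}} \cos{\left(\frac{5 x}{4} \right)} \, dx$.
$- \frac{5 \sqrt{2} \sqrt{\pi}}{2 e^{\frac{25}{128}}}$

Treat the cosine frequency as a parameter and define $I(b) = \int_{-\infty}^{\infty} - 5 e^{- 2 x^{2}} \cos{\left(b x \right)} \, dx$.

Differentiating under the integral sign,
$$I'(b) = \int_{-\infty}^{\infty} 5 x e^{- 2 x^{2}} \sin{\left(b x \right)} \, dx.$$

Integrate $\int_{-\infty}^{\infty} x \sin(b x)\, e^{- 2 x^{2}}\, dx$ by parts with $u = \sin(b x)$ and $dv = x\, e^{- 2 x^{2}}\, dx$, giving $v = - \frac{e^{- 2 x^{2}}}{4}$. The boundary term vanishes and
$$\int_{-\infty}^{\infty} x \sin(b x)\, e^{- 2 x^{2}}\, dx = \frac{b}{4} \int_{-\infty}^{\infty} \cos(b x)\, e^{- 2 x^{2}}\, dx,$$
so $I'(b) = - \frac{b}{4}\, I(b)$.

This is a separable first-order ODE; solving with the initial condition $I(0) = \int_{-\infty}^{\infty} - 5 e^{- 2 x^{2}}\,dx = - \frac{5 \sqrt{2} \sqrt{\pi}}{2}$ gives
$$I(b) = - \frac{5 \sqrt{2} \sqrt{\pi} e^{- \frac{b^{2}}{8}}}{2}.$$

Setting $b = \frac{5}{4}$:
$$I = - \frac{5 \sqrt{2} \sqrt{\pi}}{2 e^{\frac{25}{128}}}.$$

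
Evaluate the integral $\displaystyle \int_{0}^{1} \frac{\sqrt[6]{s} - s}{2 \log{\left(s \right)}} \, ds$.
$\log{\left(\frac{\sqrt{21}}{6} \right)}$

Consider the one-parameter family: let $I(a) = \int_{0}^{1} \frac{- s + s^{a}}{2 \log{\left(s \right)}} \, ds$.

Since $\dfrac{\partial}{\partial a}\,s^{a} = s^{a} \ln s$, the $\ln s$ in the denominator cancels and
$$\frac{dI}{da} = \int_{0}^{1} \frac{1}{2} s^{a} \, ds = \frac{1}{2} \left[\frac{s^{a+1}}{a+1}\right]_0^1 = \frac{1}{2 \left(a + 1\right)}.$$

Integrating with respect to $a$ gives $I(a) = \frac{\log{\left(a + 1 \right)}}{2} - \frac{\log{\left(2 \right)}}{2} + C$.

At $a = 1$ the integrand is identically $0$, so $I(1) = 0$. The closed form gives $0$, hence $C = 0$.

Setting $a = \frac{1}{6}$:
$$I = \log{\left(\frac{\sqrt{21}}{6} \right)}.$$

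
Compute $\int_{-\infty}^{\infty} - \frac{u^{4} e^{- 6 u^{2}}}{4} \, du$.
$- \frac{\sqrt{6} \sqrt{\pi}}{1152}$

Start from the elementary integral
$$J(a) = \int_{-\infty}^{\infty} - \frac{e^{- a u^{2}}}{4} \, du = - \frac{\sqrt{\pi}}{4 \sqrt{a}}.$$

Differentiating under the integral sign brings down a factor of $(-u^2)$:
$$\frac{dJ}{da} = \int_{-\infty}^{\infty} \frac{u^{2} e^{- a u^{2}}}{4} \, du = \frac{\sqrt{\pi}}{8 a^{\frac{3}{2}}}.$$

Repeating twice in total — each differentiation brings down another $(-u^2)$ — gives
$$\frac{d^{2}J}{da^{2}} = \int_{-\infty}^{\infty} - \frac{u^{4} e^{- a u^{2}}}{4} \, du = - \frac{3 \sqrt{\pi}}{16 a^{\frac{5}{2}}},$$
and the integrand here is exactly the target integrand, so $I = - \frac{3 \sqrt{\pi}}{16 a^{\frac{5}{2}}}$.

Setting $a = 6$:
$$I = - \frac{\sqrt{6} \sqrt{\pi}}{1152}.$$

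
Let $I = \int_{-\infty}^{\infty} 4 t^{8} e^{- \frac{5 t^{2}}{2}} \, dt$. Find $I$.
$\frac{84 \sqrt{10} \sqrt{\pi}}{625}$

Consider the simpler parametrised integral
$$J(a) = \int_{-\infty}^{\infty} 4 e^{- a t^{2}} \, dt = \frac{4 \sqrt{\pi}}{\sqrt{a}}.$$

Differentiating under the integral sign brings down a factor of $(-t^2)$:
$$\frac{dJ}{da} = \int_{-\infty}^{\infty} - 4 t^{2} e^{- a t^{2}} \, dt = - \frac{2 \sqrt{\pi}}{a^{\frac{3}{2}}}.$$

Repeating $4$ times in total — each differentiation brings down another $(-t^2)$ — gives
$$\frac{d^{4}J}{da^{4}} = \int_{-\infty}^{\infty} 4 t^{8} e^{- a t^{2}} \, dt = \frac{105 \sqrt{\pi}}{4 a^{\frac{9}{2}}},$$
and the integrand here is exactly the target integrand, so $I = \frac{105 \sqrt{\pi}}{4 a^{\frac{9}{2}}}$.

Setting $a = \frac{5}{2}$:
$$I = \frac{84 \sqrt{10} \sqrt{\pi}}{625}.$$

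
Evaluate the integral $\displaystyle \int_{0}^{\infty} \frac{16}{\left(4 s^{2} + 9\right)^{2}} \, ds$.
$\frac{2 \pi}{27}$

Recall the elementary integral
$$J(a) = \int_{0}^{\infty} \frac{1}{a^{2} + s^{2}} \, ds = \frac{\pi}{2 a}.$$

Differentiating under the integral sign with respect to $a$,
$$\frac{dJ}{da} = \int_{0}^{\infty} - \frac{2 a}{\left(a^{2} + s^{2}\right)^{2}} \, ds = - \frac{\pi}{2 a^{2}},$$
so $\int_{0}^{\infty} \frac{1}{\left(a^{2} + s^{2}\right)^{2}} \, ds = \frac{\pi}{4 a^{3}}$.

Setting $a = \frac{3}{2}$:
$$I = \frac{2 \pi}{27}.$$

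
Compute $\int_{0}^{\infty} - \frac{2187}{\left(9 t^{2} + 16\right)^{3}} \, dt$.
$- \frac{2187 \pi}{16384}$

Begin with the known result
$$J(a) = \int_{0}^{\infty} - \frac{3}{a^{2} + t^{2}} \, dt = - \frac{3 \pi}{2 a}.$$

Differentiating under the integral sign with respect to $a$,
$$\frac{dJ}{da} = \int_{0}^{\infty} \frac{6 a}{\left(a^{2} + t^{2}\right)^{2}} \, dt = \frac{3 \pi}{2 a^{2}},$$
so $\int_{0}^{\infty} - \frac{3}{\left(a^{2} + t^{2}\right)^{2}} \, dt = - \frac{3 \pi}{4 a^{3}}$.

Repeating — each differentiation of $1/(t^2+a^2)^j$ produces $-2ja/(t^2+a^2)^{j+1}$ — and dividing through by $-2ja$ at each step yields, after $2$ differentiations in total,
$$\int_{0}^{\infty} - \frac{3}{\left(a^{2} + t^{2}\right)^{3}} \, dt = - \frac{9 \pi}{16 a^{5}}.$$

Setting $a = \frac{4}{3}$:
$$I = - \frac{2187 \pi}{16384}.$$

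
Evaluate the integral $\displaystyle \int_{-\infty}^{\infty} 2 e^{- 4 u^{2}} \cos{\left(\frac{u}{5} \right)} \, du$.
$\frac{\sqrt{\pi}}{e^{\frac{1}{400}}}$

Treat the cosine frequency as a parameter and define $I(b) = \int_{-\infty}^{\infty} 2 e^{- 4 u^{2}} \cos{\left(b u \right)} \, du$.

Differentiating under the integral sign,
$$I'(b) = \int_{-\infty}^{\infty} - 2 u e^{- 4 u^{2}} \sin{\left(b u \right)} \, du.$$

Integrate $\int_{-\infty}^{\infty} u \sin(b u)\, e^{- 4 u^{2}}\, du$ by parts with $w = \sin(b u)$ and $dv = u\, e^{- 4 u^{2}}\, du$, giving $v = - \frac{e^{- 4 u^{2}}}{8}$. The boundary term vanishes and
$$\int_{-\infty}^{\infty} u \sin(b u)\, e^{- 4 u^{2}}\, du = \frac{b}{8} \int_{-\infty}^{\infty} \cos(b u)\, e^{- 4 u^{2}}\, du,$$
so $I'(b) = - \frac{b}{8}\, I(b)$.

This is a separable first-order ODE; solving with the initial condition $I(0) = \int_{-\infty}^{\infty} 2 e^{- 4 u^{2}}\,du = \sqrt{\pi}$ gives
$$I(b) = \sqrt{\pi} e^{- \frac{b^{2}}{16}}.$$

Setting $b = \frac{1}{5}$:
$$I = \frac{\sqrt{\pi}}{e^{\frac{1}{400}}}.$$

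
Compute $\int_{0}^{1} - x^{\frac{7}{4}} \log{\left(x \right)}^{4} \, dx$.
$- \frac{24576}{161051}$

Start from the elementary integral
$$J(a) = \int_{0}^{1} - x^{a} \, dx = - \frac{1}{a + 1}.$$

Differentiating under the integral sign brings down a factor of $\ln x$:
$$\frac{dJ}{da} = \int_{0}^{1} - x^{a} \log{\left(x \right)} \, dx = \frac{1}{\left(a + 1\right)^{2}}.$$

Repeating $4$ times in total — each differentiation brings down another $\ln x$ — gives
$$\frac{d^{4}J}{da^{4}} = \int_{0}^{1} - x^{a} \log{\left(x \right)}^{4} \, dx = - \frac{24}{\left(a + 1\right)^{5}},$$
and the integrand here is exactly the target integrand, so $I = - \frac{24}{\left(a + 1\right)^{5}}$.

Setting $a = \frac{7}{4}$:
$$I = - \frac{24576}{161051}.$$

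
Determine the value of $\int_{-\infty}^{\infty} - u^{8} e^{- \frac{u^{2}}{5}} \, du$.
$- \frac{65625 \sqrt{5} \sqrt{\pi}}{16}$

Begin with the known integral
$$J(a) = \int_{-\infty}^{\infty} - e^{- a u^{2}} \, du = - \frac{\sqrt{\pi}}{\sqrt{a}}.$$

Differentiating under the integral sign brings down a factor of $(-u^2)$:
$$\frac{dJ}{da} = \int_{-\infty}^{\infty} u^{2} e^{- a u^{2}} \, du = \frac{\sqrt{\pi}}{2 a^{\frac{3}{2}}}.$$

Repeating $4$ times in total — each differentiation brings down another $(-u^2)$ — gives
$$\frac{d^{4}J}{da^{4}} = \int_{-\infty}^{\infty} - u^{8} e^{- a u^{2}} \, du = - \frac{105 \sqrt{\pi}}{16 a^{\frac{9}{2}}},$$
and the integrand here is exactly the target integrand, so $I = - \frac{105 \sqrt{\pi}}{16 a^{\frac{9}{2}}}$.

Setting $a = \frac{1}{5}$:
$$I = - \frac{65625 \sqrt{5} \sqrt{\pi}}{16}.$$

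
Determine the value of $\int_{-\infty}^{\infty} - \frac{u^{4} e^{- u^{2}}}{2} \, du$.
$- \frac{3 \sqrt{\pi}}{8}$

Consider the simpler parametrised integral
$$J(a) = \int_{-\infty}^{\infty} - \frac{e^{- a u^{2}}}{2} \, du = - \frac{\sqrt{\pi}}{2 \sqrt{a}}.$$

Differentiating under the integral sign brings down a factor of $(-u^2)$:
$$\frac{dJ}{da} = \int_{-\infty}^{\infty} \frac{u^{2} e^{- a u^{2}}}{2} \, du = \frac{\sqrt{\pi}}{4 a^{\frac{3}{2}}}.$$

Repeating twice in total — each differentiation brings down another $(-u^2)$ — gives
$$\frac{d^{2}J}{da^{2}} = \int_{-\infty}^{\infty} - \frac{u^{4} e^{- a u^{2}}}{2} \, du = - \frac{3 \sqrt{\pi}}{8 a^{\frac{5}{2}}},$$
and the integrand here is exactly the target integrand, so $I = - \frac{3 \sqrt{\pi}}{8 a^{\frac{5}{2}}}$.

Setting $a = 1$:
$$I = - \frac{3 \sqrt{\pi}}{8}.$$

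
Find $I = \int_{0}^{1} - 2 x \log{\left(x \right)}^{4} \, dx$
$- \frac{3}{2}$

Start from the elementary integral
$$J(a) = \int_{0}^{1} - 2 x^{a} \, dx = - \frac{2}{a + 1}.$$

Differentiating under the integral sign brings down a factor of $\ln x$:
$$\frac{dJ}{da} = \int_{0}^{1} - 2 x^{a} \log{\left(x \right)} \, dx = \frac{2}{\left(a + 1\right)^{2}}.$$

Repeating $4$ times in total — each differentiation brings down another $\ln x$ — gives
$$\frac{d^{4}J}{da^{4}} = \int_{0}^{1} - 2 x^{a} \log{\left(x \right)}^{4} \, dx = - \frac{48}{\left(a + 1\right)^{5}},$$
and the integrand here is exactly the target integrand, so $I = - \frac{48}{\left(a + 1\right)^{5}}$.

Setting $a = 1$:
$$I = - \frac{3}{2}.$$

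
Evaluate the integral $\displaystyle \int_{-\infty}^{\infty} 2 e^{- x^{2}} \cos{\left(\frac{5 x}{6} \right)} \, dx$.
$\frac{2 \sqrt{\pi}}{e^{\frac{25}{144}}}$

Treat the cosine frequency as a parameter and define $I(b) = \int_{-\infty}^{\infty} 2 e^{- x^{2}} \cos{\left(b x \right)} \, dx$.

Differentiating under the integral sign,
$$I'(b) = \int_{-\infty}^{\infty} - 2 x e^{- x^{2}} \sin{\left(b x \right)} \, dx.$$

Integrate $\int_{-\infty}^{\infty} x \sin(b x)\, e^{- x^{2}}\, dx$ by parts with $u = \sin(b x)$ and $dv = x\, e^{- x^{2}}\, dx$, giving $v = - \frac{e^{- x^{2}}}{2}$. The boundary term vanishes and
$$\int_{-\infty}^{\infty} x \sin(b x)\, e^{- x^{2}}\, dx = \frac{b}{2} \int_{-\infty}^{\infty} \cos(b x)\, e^{- x^{2}}\, dx,$$
so $I'(b) = - \frac{b}{2}\, I(b)$.

This is a separable first-order ODE; solving with the initial condition $I(0) = \int_{-\infty}^{\infty} 2 e^{- x^{2}}\,dx = 2 \sqrt{\pi}$ gives
$$I(b) = 2 \sqrt{\pi} e^{- \frac{b^{2}}{4}}.$$

Setting $b = \frac{5}{6}$:
$$I = \frac{2 \sqrt{\pi}}{e^{\frac{25}{144}}}.$$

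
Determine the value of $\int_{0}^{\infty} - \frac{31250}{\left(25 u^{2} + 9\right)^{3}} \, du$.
$- \frac{3125 \pi}{648}$

Start from the standard arctangent integral
$$J(a) = \int_{0}^{\infty} - \frac{2}{a^{2} + u^{2}} \, du = - \frac{\pi}{a}.$$

Differentiating under the integral sign with respect to $a$,
$$\frac{dJ}{da} = \int_{0}^{\infty} \frac{4 a}{\left(a^{2} + u^{2}\right)^{2}} \, du = \frac{\pi}{a^{2}},$$
so $\int_{0}^{\infty} - \frac{2}{\left(a^{2} + u^{2}\right)^{2}} \, du = - \frac{\pi}{2 a^{3}}$.

Repeating — each differentiation of $1/(u^2+a^2)^j$ produces $-2ja/(u^2+a^2)^{j+1}$ — and dividing through by $-2ja$ at each step yields, after $2$ differentiations in total,
$$\int_{0}^{\infty} - \frac{2}{\left(a^{2} + u^{2}\right)^{3}} \, du = - \frac{3 \pi}{8 a^{5}}.$$

Setting $a = \frac{3}{5}$:
$$I = - \frac{3125 \pi}{648}.$$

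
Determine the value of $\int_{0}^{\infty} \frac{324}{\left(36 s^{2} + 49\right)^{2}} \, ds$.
$\frac{27 \pi}{686}$

Begin with the known result
$$J(a) = \int_{0}^{\infty} \frac{1}{4 \left(a^{2} + s^{2}\right)} \, ds = \frac{\pi}{8 a}.$$

Differentiating under the integral sign with respect to $a$,
$$\frac{dJ}{da} = \int_{0}^{\infty} - \frac{a}{2 \left(a^{2} + s^{2}\right)^{2}} \, ds = - \frac{\pi}{8 a^{2}},$$
so $\int_{0}^{\infty} \frac{1}{4 \left(a^{2} + s^{2}\right)^{2}} \, ds = \frac{\pi}{16 a^{3}}$.

Setting $a = \frac{7}{6}$:
$$I = \frac{27 \pi}{686}.$$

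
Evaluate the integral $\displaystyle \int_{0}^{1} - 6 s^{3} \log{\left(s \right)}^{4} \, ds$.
$- \frac{9}{64}$

Consider the simpler parametrised integral
$$J(a) = \int_{0}^{1} - 6 s^{a} \, ds = - \frac{6}{a + 1}.$$

Differentiating under the integral sign brings down a factor of $\ln s$:
$$\frac{dJ}{da} = \int_{0}^{1} - 6 s^{a} \log{\left(s \right)} \, ds = \frac{6}{\left(a + 1\right)^{2}}.$$

Repeating $4$ times in total — each differentiation brings down another $\ln s$ — gives
$$\frac{d^{4}J}{da^{4}} = \int_{0}^{1} - 6 s^{a} \log{\left(s \right)}^{4} \, ds = - \frac{144}{\left(a + 1\right)^{5}},$$
and the integrand here is exactly the target integrand, so $I = - \frac{144}{\left(a + 1\right)^{5}}$.

Setting $a = 3$:
$$I = - \frac{9}{64}.$$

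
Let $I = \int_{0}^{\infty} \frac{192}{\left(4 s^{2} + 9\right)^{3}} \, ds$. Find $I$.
$\frac{2 \pi}{27}$

Recall the elementary integral
$$J(a) = \int_{0}^{\infty} \frac{3}{a^{2} + s^{2}} \, ds = \frac{3 \pi}{2 a}.$$

Differentiating under the integral sign with respect to $a$,
$$\frac{dJ}{da} = \int_{0}^{\infty} - \frac{6 a}{\left(a^{2} + s^{2}\right)^{2}} \, ds = - \frac{3 \pi}{2 a^{2}},$$
so $\int_{0}^{\infty} \frac{3}{\left(a^{2} + s^{2}\right)^{2}} \, ds = \frac{3 \pi}{4 a^{3}}$.

Repeating — each differentiation of $1/(s^2+a^2)^j$ produces $-2ja/(s^2+a^2)^{j+1}$ — and dividing through by $-2ja$ at each step yields, after $2$ differentiations in total,
$$\int_{0}^{\infty} \frac{3}{\left(a^{2} + s^{2}\right)^{3}} \, ds = \frac{9 \pi}{16 a^{5}}.$$

Setting $a = \frac{3}{2}$:
$$I = \frac{2 \pi}{27}.$$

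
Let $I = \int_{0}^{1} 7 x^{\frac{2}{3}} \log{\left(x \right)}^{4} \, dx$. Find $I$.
$\frac{40824}{3125}$

Begin with the known integral
$$J(a) = \int_{0}^{1} 7 x^{a} \, dx = \frac{7}{a + 1}.$$

Differentiating under the integral sign brings down a factor of $\ln x$:
$$\frac{dJ}{da} = \int_{0}^{1} 7 x^{a} \log{\left(x \right)} \, dx = - \frac{7}{\left(a + 1\right)^{2}}.$$

Repeating $4$ times in total — each differentiation brings down another $\ln x$ — gives
$$\frac{d^{4}J}{da^{4}} = \int_{0}^{1} 7 x^{a} \log{\left(x \right)}^{4} \, dx = \frac{168}{\left(a + 1\right)^{5}},$$
and the integrand here is exactly the target integrand, so $I = \frac{168}{\left(a + 1\right)^{5}}$.

Setting $a = \frac{2}{3}$:
$$I = \frac{40824}{3125}.$$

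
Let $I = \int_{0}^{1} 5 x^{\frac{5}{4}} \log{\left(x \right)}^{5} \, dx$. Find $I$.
$- \frac{819200}{177147}$

Start from the elementary integral
$$J(a) = \int_{0}^{1} 5 x^{a} \, dx = \frac{5}{a + 1}.$$

Differentiating under the integral sign brings down a factor of $\ln x$:
$$\frac{dJ}{da} = \int_{0}^{1} 5 x^{a} \log{\left(x \right)} \, dx = - \frac{5}{\left(a + 1\right)^{2}}.$$

Repeating $5$ times in total — each differentiation brings down another $\ln x$ — gives
$$\frac{d^{5}J}{da^{5}} = \int_{0}^{1} 5 x^{a} \log{\left(x \right)}^{5} \, dx = - \frac{600}{\left(a + 1\right)^{6}},$$
and the integrand here is exactly the target integrand, so $I = - \frac{600}{\left(a + 1\right)^{6}}$.

Setting $a = \frac{5}{4}$:
$$I = - \frac{819200}{177147}.$$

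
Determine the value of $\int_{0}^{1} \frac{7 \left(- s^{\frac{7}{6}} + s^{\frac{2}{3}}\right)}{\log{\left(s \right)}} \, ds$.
$- \log{\left(\frac{62748517}{10000000} \right)}$

Introduce a parameter $a$ in the exponent: let $I(a) = \int_{0}^{1} \frac{7 \left(s^{\frac{2}{3}} - s^{a}\right)}{\log{\left(s \right)}} \, ds$.

Since $\dfrac{\partial}{\partial a}\,s^{a} = s^{a} \ln s$, the $\ln s$ in the denominator cancels and
$$\frac{dI}{da} = \int_{0}^{1} -7 s^{a} \, ds = -7 \left[\frac{s^{a+1}}{a+1}\right]_0^1 = - \frac{7}{a + 1}.$$

Integrating with respect to $a$ gives $I(a) = - \log{\left(\frac{2187 \left(a + 1\right)^{7}}{78125} \right)} + C$.

At $a = \frac{2}{3}$ the integrand is identically $0$, so $I(\frac{2}{3}) = 0$. The closed form gives $0$, hence $C = 0$.

Setting $a = \frac{7}{6}$:
$$I = - \log{\left(\frac{62748517}{10000000} \right)}.$$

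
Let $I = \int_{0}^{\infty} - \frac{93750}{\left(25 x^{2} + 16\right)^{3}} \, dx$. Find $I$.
$- \frac{28125 \pi}{8192}$

Begin with the known result
$$J(a) = \int_{0}^{\infty} - \frac{6}{a^{2} + x^{2}} \, dx = - \frac{3 \pi}{a}.$$

Differentiating under the integral sign with respect to $a$,
$$\frac{dJ}{da} = \int_{0}^{\infty} \frac{12 a}{\left(a^{2} + x^{2}\right)^{2}} \, dx = \frac{3 \pi}{a^{2}},$$
so $\int_{0}^{\infty} - \frac{6}{\left(a^{2} + x^{2}\right)^{2}} \, dx = - \frac{3 \pi}{2 a^{3}}$.

Repeating — each differentiation of $1/(x^2+a^2)^j$ produces $-2ja/(x^2+a^2)^{j+1}$ — and dividing through by $-2ja$ at each step yields, after $2$ differentiations in total,
$$\int_{0}^{\infty} - \frac{6}{\left(a^{2} + x^{2}\right)^{3}} \, dx = - \frac{9 \pi}{8 a^{5}}.$$

Setting $a = \frac{4}{5}$:
$$I = - \frac{28125 \pi}{8192}.$$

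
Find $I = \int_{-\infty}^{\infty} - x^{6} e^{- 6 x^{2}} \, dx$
$- \frac{5 \sqrt{6} \sqrt{\pi}}{3456}$

Begin with the known integral
$$J(a) = \int_{-\infty}^{\infty} - e^{- a x^{2}} \, dx = - \frac{\sqrt{\pi}}{\sqrt{a}}.$$

Differentiating under the integral sign brings down a factor of $(-x^2)$:
$$\frac{dJ}{da} = \int_{-\infty}^{\infty} x^{2} e^{- a x^{2}} \, dx = \frac{\sqrt{\pi}}{2 a^{\frac{3}{2}}}.$$

Repeating $3$ times in total — each differentiation brings down another $(-x^2)$ — gives
$$\frac{d^{3}J}{da^{3}} = \int_{-\infty}^{\infty} x^{6} e^{- a x^{2}} \, dx = \frac{15 \sqrt{\pi}}{8 a^{\frac{7}{2}}},$$
and the integrand here is $(-1)^{3}$ times the target integrand, so $I = (-1)^{3}\,\frac{d^{3}J}{da^{3}} = - \frac{15 \sqrt{\pi}}{8 a^{\frac{7}{2}}}$.

Setting $a = 6$:
$$I = - \frac{5 \sqrt{6} \sqrt{\pi}}{3456}.$$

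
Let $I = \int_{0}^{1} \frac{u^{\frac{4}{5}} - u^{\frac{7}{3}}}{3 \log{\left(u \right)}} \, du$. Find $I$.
$\log{\left(\frac{3 \sqrt[3]{20}}{10} \right)}$

Consider the one-parameter family: let $I(a) = \int_{0}^{1} \frac{- u^{\frac{7}{3}} + u^{a}}{3 \log{\left(u \right)}} \, du$.

Since $\dfrac{\partial}{\partial a}\,u^{a} = u^{a} \ln u$, the $\ln u$ in the denominator cancels and
$$\frac{dI}{da} = \int_{0}^{1} \frac{1}{3} u^{a} \, du = \frac{1}{3} \left[\frac{u^{a+1}}{a+1}\right]_0^1 = \frac{1}{3 \left(a + 1\right)}.$$

Integrating with respect to $a$ gives $I(a) = \frac{\log{\left(a + 1 \right)}}{3} - \frac{\log{\left(10 \right)}}{3} + \frac{\log{\left(3 \right)}}{3} + C$.

At $a = \frac{7}{3}$ the integrand is identically $0$, so $I(\frac{7}{3}) = 0$. The closed form gives $0$, hence $C = 0$.

Setting $a = \frac{4}{5}$:
$$I = \log{\left(\frac{3 \sqrt[3]{20}}{10} \right)}.$$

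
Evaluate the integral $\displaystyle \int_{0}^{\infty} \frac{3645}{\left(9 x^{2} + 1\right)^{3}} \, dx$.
$\frac{3645 \pi}{16}$

Begin with the known result
$$J(a) = \int_{0}^{\infty} \frac{5}{a^{2} + x^{2}} \, dx = \frac{5 \pi}{2 a}.$$

Differentiating under the integral sign with respect to $a$,
$$\frac{dJ}{da} = \int_{0}^{\infty} - \frac{10 a}{\left(a^{2} + x^{2}\right)^{2}} \, dx = - \frac{5 \pi}{2 a^{2}},$$
so $\int_{0}^{\infty} \frac{5}{\left(a^{2} + x^{2}\right)^{2}} \, dx = \frac{5 \pi}{4 a^{3}}$.

Repeating — each differentiation of $1/(x^2+a^2)^j$ produces $-2ja/(x^2+a^2)^{j+1}$ — and dividing through by $-2ja$ at each step yields, after $2$ differentiations in total,
$$\int_{0}^{\infty} \frac{5}{\left(a^{2} + x^{2}\right)^{3}} \, dx = \frac{15 \pi}{16 a^{5}}.$$

Setting $a = \frac{1}{3}$:
$$I = \frac{3645 \pi}{16}.$$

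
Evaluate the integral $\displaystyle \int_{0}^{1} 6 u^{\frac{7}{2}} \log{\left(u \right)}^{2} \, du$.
$\frac{32}{243}$

Begin with the known integral
$$J(a) = \int_{0}^{1} 6 u^{a} \, du = \frac{6}{a + 1}.$$

Differentiating under the integral sign brings down a factor of $\ln u$:
$$\frac{dJ}{da} = \int_{0}^{1} 6 u^{a} \log{\left(u \right)} \, du = - \frac{6}{\left(a + 1\right)^{2}}.$$

Repeating twice in total — each differentiation brings down another $\ln u$ — gives
$$\frac{d^{2}J}{da^{2}} = \int_{0}^{1} 6 u^{a} \log{\left(u \right)}^{2} \, du = \frac{12}{\left(a + 1\right)^{3}},$$
and the integrand here is exactly the target integrand, so $I = \frac{12}{\left(a + 1\right)^{3}}$.

Setting $a = \frac{7}{2}$:
$$I = \frac{32}{243}.$$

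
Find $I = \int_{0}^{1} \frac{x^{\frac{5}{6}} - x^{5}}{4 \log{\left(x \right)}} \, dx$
$- \frac{\log{\left(6 \right)}}{2} + \frac{\log{\left(11 \right)}}{4}$

Consider the one-parameter family: let $I(a) = \int_{0}^{1} \frac{- x^{5} + x^{a}}{4 \log{\left(x \right)}} \, dx$.

Since $\dfrac{\partial}{\partial a}\,x^{a} = x^{a} \ln x$, the $\ln x$ in the denominator cancels and
$$\frac{dI}{da} = \int_{0}^{1} \frac{1}{4} x^{a} \, dx = \frac{1}{4} \left[\frac{x^{a+1}}{a+1}\right]_0^1 = \frac{1}{4 \left(a + 1\right)}.$$

Integrating with respect to $a$ gives $I(a) = \frac{\log{\left(a + 1 \right)}}{4} - \frac{\log{\left(6 \right)}}{4} + C$.

At $a = 5$ the integrand is identically $0$, so $I(5) = 0$. The closed form gives $0$, hence $C = 0$.

Setting $a = \frac{5}{6}$:
$$I = - \frac{\log{\left(6 \right)}}{2} + \frac{\log{\left(11 \right)}}{4}.$$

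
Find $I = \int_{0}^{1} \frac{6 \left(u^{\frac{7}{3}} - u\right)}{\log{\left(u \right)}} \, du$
$- \log{\left(\frac{729}{15625} \right)}$

Introduce a parameter $a$ in the exponent: let $I(a) = \int_{0}^{1} \frac{6 \left(u^{\frac{7}{3}} - u^{a}\right)}{\log{\left(u \right)}} \, du$.

Since $\dfrac{\partial}{\partial a}\,u^{a} = u^{a} \ln u$, the $\ln u$ in the denominator cancels and
$$\frac{dI}{da} = \int_{0}^{1} -6 u^{a} \, du = -6 \left[\frac{u^{a+1}}{a+1}\right]_0^1 = - \frac{6}{a + 1}.$$

Integrating with respect to $a$ gives $I(a) = - \log{\left(\frac{729 \left(a + 1\right)^{6}}{1000000} \right)} + C$.

At $a = \frac{7}{3}$ the integrand is identically $0$, so $I(\frac{7}{3}) = 0$. The closed form gives $0$, hence $C = 0$.

Setting $a = 1$:
$$I = - \log{\left(\frac{729}{15625} \right)}.$$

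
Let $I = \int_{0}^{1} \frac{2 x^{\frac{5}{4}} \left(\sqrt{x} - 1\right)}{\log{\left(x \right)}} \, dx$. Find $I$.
$- \log{\left(\frac{81}{121} \right)}$

Consider the one-parameter family: let $I(a) = \int_{0}^{1} \frac{2 \left(x^{\frac{7}{4}} - x^{a}\right)}{\log{\left(x \right)}} \, dx$.

Since $\dfrac{\partial}{\partial a}\,x^{a} = x^{a} \ln x$, the $\ln x$ in the denominator cancels and
$$\frac{dI}{da} = \int_{0}^{1} -2 x^{a} \, dx = -2 \left[\frac{x^{a+1}}{a+1}\right]_0^1 = - \frac{2}{a + 1}.$$

Integrating with respect to $a$ gives $I(a) = - \log{\left(\frac{16 \left(a + 1\right)^{2}}{121} \right)} + C$.

At $a = \frac{7}{4}$ the integrand is identically $0$, so $I(\frac{7}{4}) = 0$. The closed form gives $0$, hence $C = 0$.

Setting $a = \frac{5}{4}$:
$$I = - \log{\left(\frac{81}{121} \right)}.$$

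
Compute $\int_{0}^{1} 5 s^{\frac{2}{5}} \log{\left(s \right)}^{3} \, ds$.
$- \frac{18750}{2401}$

Begin with the known integral
$$J(a) = \int_{0}^{1} 5 s^{a} \, ds = \frac{5}{a + 1}.$$

Differentiating under the integral sign brings down a factor of $\ln s$:
$$\frac{dJ}{da} = \int_{0}^{1} 5 s^{a} \log{\left(s \right)} \, ds = - \frac{5}{\left(a + 1\right)^{2}}.$$

Repeating $3$ times in total — each differentiation brings down another $\ln s$ — gives
$$\frac{d^{3}J}{da^{3}} = \int_{0}^{1} 5 s^{a} \log{\left(s \right)}^{3} \, ds = - \frac{30}{\left(a + 1\right)^{4}},$$
and the integrand here is exactly the target integrand, so $I = - \frac{30}{\left(a + 1\right)^{4}}$.

Setting $a = \frac{2}{5}$:
$$I = - \frac{18750}{2401}.$$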